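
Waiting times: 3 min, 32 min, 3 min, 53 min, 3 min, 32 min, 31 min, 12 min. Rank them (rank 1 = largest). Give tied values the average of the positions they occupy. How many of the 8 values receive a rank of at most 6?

5

Sorted (descending): 53, 32, 32, 31, 12, 3, 3, 3
The 2 values of 32 occupy positions 2–3 → average rank (2+3)/2 = 2.5.
The 3 values of 3 occupy positions 6–8 → average rank 7.
Ranks ≤ 6: {1, 2.5, 2.5, 4, 5} → 5 values.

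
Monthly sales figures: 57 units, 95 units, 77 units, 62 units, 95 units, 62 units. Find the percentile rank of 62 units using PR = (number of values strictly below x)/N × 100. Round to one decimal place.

N = 6.
Strictly below 62: 1. Equal to 62: 2.
PR = 1/6 × 100 = 16.7

16.7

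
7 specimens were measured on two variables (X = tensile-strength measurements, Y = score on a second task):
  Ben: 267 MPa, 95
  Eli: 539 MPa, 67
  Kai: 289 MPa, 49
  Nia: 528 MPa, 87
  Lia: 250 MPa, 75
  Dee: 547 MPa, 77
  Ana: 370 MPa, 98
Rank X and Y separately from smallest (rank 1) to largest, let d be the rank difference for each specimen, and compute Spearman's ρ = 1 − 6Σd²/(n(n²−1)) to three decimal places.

Ranks of variable 1: 2, 6, 3, 5, 1, 7, 4
Ranks of variable 2: 6, 2, 1, 5, 3, 4, 7
d = r₁ − r₂: -4, 4, 2, 0, -2, 3, -3
d²: 16, 16, 4, 0, 4, 9, 9; Σd² = 58
ρ = 1 − 6·58/(7·48) = 1 − 348/336 = -0.036

-0.036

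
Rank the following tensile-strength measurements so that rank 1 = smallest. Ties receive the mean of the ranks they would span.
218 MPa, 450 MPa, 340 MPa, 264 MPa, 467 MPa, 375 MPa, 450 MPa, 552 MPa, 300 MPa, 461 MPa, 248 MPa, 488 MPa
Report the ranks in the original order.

1, 7.5, 5, 3, 10, 6, 7.5, 12, 4, 9, 2, 11

Sorted (ascending): 218, 248, 264, 300, 340, 375, 450, 450, 461, 467, 488, 552
The 2 values of 450 occupy positions 7–8 → average rank (7+8)/2 = 7.5.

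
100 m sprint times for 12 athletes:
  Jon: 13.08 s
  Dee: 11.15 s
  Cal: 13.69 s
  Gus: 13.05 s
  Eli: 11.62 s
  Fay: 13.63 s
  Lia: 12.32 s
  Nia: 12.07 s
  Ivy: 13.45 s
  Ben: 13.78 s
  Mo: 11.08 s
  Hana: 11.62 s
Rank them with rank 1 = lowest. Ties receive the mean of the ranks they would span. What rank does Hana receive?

Sorted (ascending): 11.08, 11.15, 11.62, 11.62, 12.07, 12.32, 13.05, 13.08, 13.45, 13.63, 13.69, 13.78
The 2 values of 11.62 occupy positions 3–4 → average rank (3+4)/2 = 3.5.
Hana has value 11.62 s → rank 3.5.

3.5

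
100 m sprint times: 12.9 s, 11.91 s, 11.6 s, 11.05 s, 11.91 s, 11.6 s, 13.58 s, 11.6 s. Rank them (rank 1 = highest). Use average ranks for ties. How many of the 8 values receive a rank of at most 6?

Sorted (descending): 13.58, 12.9, 11.91, 11.91, 11.6, 11.6, 11.6, 11.05
The 2 values of 11.91 occupy positions 3–4 → average rank (3+4)/2 = 3.5.
The 3 values of 11.6 occupy positions 5–7 → average rank 6.
Ranks ≤ 6: {1, 2, 3.5, 3.5, 6, 6, 6} → 7 values.

7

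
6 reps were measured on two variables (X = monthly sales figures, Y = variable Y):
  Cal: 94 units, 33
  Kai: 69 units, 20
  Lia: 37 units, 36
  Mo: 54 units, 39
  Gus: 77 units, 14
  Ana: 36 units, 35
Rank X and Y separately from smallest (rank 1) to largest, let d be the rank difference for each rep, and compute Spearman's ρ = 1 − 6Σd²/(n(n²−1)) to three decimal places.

-0.600

Ranks of variable 1: 6, 4, 2, 3, 5, 1
Ranks of variable 2: 3, 2, 5, 6, 1, 4
d = r₁ − r₂: 3, 2, -3, -3, 4, -3
d²: 9, 4, 9, 9, 16, 9; Σd² = 56
ρ = 1 − 6·56/(6·35) = 1 − 336/210 = -0.600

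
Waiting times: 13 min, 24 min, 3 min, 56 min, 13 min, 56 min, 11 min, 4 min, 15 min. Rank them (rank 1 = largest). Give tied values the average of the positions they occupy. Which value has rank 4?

15

Sorted (descending): 56, 56, 24, 15, 13, 13, 11, 4, 3
The 2 values of 56 occupy positions 1–2 → average rank (1+2)/2 = 1.5.
The 2 values of 13 occupy positions 5–6 → average rank (5+6)/2 = 5.5.
Rank 4 → value 15.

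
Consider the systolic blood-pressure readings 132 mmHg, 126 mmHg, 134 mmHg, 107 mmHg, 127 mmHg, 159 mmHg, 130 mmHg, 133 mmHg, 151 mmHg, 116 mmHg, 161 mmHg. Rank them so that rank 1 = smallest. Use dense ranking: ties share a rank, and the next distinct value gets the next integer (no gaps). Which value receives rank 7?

Sorted (ascending): 107, 116, 126, 127, 130, 132, 133, 134, 151, 159, 161
No ties — each value takes its position as its rank.
Rank 7 → value 133.

133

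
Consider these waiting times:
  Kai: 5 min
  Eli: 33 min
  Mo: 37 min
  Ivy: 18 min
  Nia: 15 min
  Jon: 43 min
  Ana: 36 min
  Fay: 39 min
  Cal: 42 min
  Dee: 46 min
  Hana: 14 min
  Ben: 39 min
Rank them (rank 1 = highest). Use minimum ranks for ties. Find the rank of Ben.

4

Sorted (descending): 46, 43, 42, 39, 39, 37, 36, 33, 18, 15, 14, 5
The 2 values of 39 occupy positions 4–5 → each gets rank 4.
Ben has value 39 min → rank 4.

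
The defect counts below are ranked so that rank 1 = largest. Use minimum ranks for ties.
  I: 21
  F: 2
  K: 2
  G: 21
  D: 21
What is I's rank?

1

Sorted (descending): 21, 21, 21, 2, 2
The 3 values of 21 occupy positions 1–3 → each gets rank 1.
The 2 values of 2 occupy positions 4–5 → each gets rank 4.
I has value 21 → rank 1.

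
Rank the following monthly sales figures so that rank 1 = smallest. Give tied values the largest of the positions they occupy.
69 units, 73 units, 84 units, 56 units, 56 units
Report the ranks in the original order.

Sorted (ascending): 56, 56, 69, 73, 84
The 2 values of 56 occupy positions 1–2 → each gets rank 2.

3, 4, 5, 2, 2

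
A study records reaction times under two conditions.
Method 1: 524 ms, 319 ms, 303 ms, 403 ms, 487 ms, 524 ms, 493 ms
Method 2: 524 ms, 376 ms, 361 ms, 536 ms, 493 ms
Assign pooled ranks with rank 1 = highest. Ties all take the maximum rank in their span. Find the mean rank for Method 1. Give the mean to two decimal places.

7.43

Sorted (descending): 536, 524, 524, 524, 493, 493, 487, 403, 376, 361, 319, 303
The 3 values of 524 occupy positions 2–4 → each gets rank 4.
The 2 values of 493 occupy positions 5–6 → each gets rank 6.
Method 1 values → pooled ranks: 524→4, 319→11, 303→12, 403→8, 487→7, 524→4, 493→6
Mean rank = (4 + 11 + 12 + 8 + 7 + 4 + 6) / 7 = 7.43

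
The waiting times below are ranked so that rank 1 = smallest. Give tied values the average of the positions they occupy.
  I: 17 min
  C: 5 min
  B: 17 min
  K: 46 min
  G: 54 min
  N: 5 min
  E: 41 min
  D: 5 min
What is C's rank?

Sorted (ascending): 5, 5, 5, 17, 17, 41, 46, 54
The 3 values of 5 occupy positions 1–3 → average rank 2.
The 2 values of 17 occupy positions 4–5 → average rank (4+5)/2 = 4.5.
C has value 5 min → rank 2.

2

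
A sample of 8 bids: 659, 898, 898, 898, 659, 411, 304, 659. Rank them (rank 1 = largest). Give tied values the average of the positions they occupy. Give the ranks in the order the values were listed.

5, 2, 2, 2, 5, 7, 8, 5

Sorted (descending): 898, 898, 898, 659, 659, 659, 411, 304
The 3 values of 898 occupy positions 1–3 → average rank 2.
The 3 values of 659 occupy positions 4–6 → average rank 5.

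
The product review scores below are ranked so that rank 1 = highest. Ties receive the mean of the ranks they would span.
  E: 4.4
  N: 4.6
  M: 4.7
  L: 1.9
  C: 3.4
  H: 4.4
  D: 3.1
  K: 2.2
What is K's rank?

7

Sorted (descending): 4.7, 4.6, 4.4, 4.4, 3.4, 3.1, 2.2, 1.9
The 2 values of 4.4 occupy positions 3–4 → average rank (3+4)/2 = 3.5.
K has value 2.2 → rank 7.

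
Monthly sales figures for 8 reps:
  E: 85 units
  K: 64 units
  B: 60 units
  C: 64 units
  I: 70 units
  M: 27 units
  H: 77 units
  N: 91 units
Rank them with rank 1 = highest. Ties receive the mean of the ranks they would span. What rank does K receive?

5.5

Sorted (descending): 91, 85, 77, 70, 64, 64, 60, 27
The 2 values of 64 occupy positions 5–6 → average rank (5+6)/2 = 5.5.
K has value 64 units → rank 5.5.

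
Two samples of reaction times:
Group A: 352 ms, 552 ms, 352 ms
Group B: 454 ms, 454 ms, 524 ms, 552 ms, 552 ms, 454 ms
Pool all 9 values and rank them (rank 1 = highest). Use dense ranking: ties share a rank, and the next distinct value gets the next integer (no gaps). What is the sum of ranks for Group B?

13

Sorted (descending): 552, 552, 552, 524, 454, 454, 454, 352, 352
The 3 values of 552 share dense rank 1.
The 3 values of 454 share dense rank 3.
The 2 values of 352 share dense rank 4.
Remaining distinct values take the next consecutive integers.
Group B values → pooled ranks: 454→3, 454→3, 524→2, 552→1, 552→1, 454→3
Rank sum = 3 + 3 + 2 + 1 + 1 + 3 = 13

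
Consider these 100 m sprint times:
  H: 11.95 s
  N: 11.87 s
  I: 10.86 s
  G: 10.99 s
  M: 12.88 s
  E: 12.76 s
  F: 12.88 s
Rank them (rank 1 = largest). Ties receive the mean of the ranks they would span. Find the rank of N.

5

Sorted (descending): 12.88, 12.88, 12.76, 11.95, 11.87, 10.99, 10.86
The 2 values of 12.88 occupy positions 1–2 → average rank (1+2)/2 = 1.5.
N has value 11.87 s → rank 5.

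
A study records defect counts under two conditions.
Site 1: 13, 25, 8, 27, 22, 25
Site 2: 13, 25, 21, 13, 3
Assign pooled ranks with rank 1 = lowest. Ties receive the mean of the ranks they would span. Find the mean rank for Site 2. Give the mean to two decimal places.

4.80

Sorted (ascending): 3, 8, 13, 13, 13, 21, 22, 25, 25, 25, 27
The 3 values of 13 occupy positions 3–5 → average rank 4.
The 3 values of 25 occupy positions 8–10 → average rank 9.
Site 2 values → pooled ranks: 13→4, 25→9, 21→6, 13→4, 3→1
Mean rank = (4 + 9 + 6 + 4 + 1) / 5 = 4.80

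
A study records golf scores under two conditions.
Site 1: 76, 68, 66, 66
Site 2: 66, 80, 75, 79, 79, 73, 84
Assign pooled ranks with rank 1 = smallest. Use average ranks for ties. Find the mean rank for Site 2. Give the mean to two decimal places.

7.29

Sorted (ascending): 66, 66, 66, 68, 73, 75, 76, 79, 79, 80, 84
The 3 values of 66 occupy positions 1–3 → average rank 2.
The 2 values of 79 occupy positions 8–9 → average rank (8+9)/2 = 8.5.
Site 2 values → pooled ranks: 66→2, 80→10, 75→6, 79→8.5, 79→8.5, 73→5, 84→11
Mean rank = (2 + 10 + 6 + 8.5 + 8.5 + 5 + 11) / 7 = 7.29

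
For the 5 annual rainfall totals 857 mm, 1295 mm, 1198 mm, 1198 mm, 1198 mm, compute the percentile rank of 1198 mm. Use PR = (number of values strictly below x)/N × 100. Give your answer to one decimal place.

N = 5.
Strictly below 1198: 1. Equal to 1198: 3.
PR = 1/5 × 100 = 20.0

20.0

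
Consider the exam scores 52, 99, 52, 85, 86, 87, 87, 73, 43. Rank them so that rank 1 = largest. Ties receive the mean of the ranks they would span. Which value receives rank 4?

86

Sorted (descending): 99, 87, 87, 86, 85, 73, 52, 52, 43
The 2 values of 87 occupy positions 2–3 → average rank (2+3)/2 = 2.5.
The 2 values of 52 occupy positions 7–8 → average rank (7+8)/2 = 7.5.
Rank 4 → value 86.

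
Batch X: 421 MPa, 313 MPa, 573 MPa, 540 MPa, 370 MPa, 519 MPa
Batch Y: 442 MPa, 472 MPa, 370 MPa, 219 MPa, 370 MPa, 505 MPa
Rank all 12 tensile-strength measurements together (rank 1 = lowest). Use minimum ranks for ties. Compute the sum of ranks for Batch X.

Sorted (ascending): 219, 313, 370, 370, 370, 421, 442, 472, 505, 519, 540, 573
The 3 values of 370 occupy positions 3–5 → each gets rank 3.
Batch X values → pooled ranks: 421→6, 313→2, 573→12, 540→11, 370→3, 519→10
Rank sum = 6 + 2 + 12 + 11 + 3 + 10 = 44

44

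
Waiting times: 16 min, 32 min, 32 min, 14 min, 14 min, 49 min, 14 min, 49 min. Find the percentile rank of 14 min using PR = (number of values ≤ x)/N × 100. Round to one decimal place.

37.5

N = 8.
Strictly below 14: 0. Equal to 14: 3.
PR = 3/8 × 100 = 37.5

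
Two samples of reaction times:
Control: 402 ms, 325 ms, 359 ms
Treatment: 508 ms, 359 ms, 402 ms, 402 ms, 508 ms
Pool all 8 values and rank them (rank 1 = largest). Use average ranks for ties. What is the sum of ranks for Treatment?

17.5

Sorted (descending): 508, 508, 402, 402, 402, 359, 359, 325
The 2 values of 508 occupy positions 1–2 → average rank (1+2)/2 = 1.5.
The 3 values of 402 occupy positions 3–5 → average rank 4.
The 2 values of 359 occupy positions 6–7 → average rank (6+7)/2 = 6.5.
Treatment values → pooled ranks: 508→1.5, 359→6.5, 402→4, 402→4, 508→1.5
Rank sum = 1.5 + 6.5 + 4 + 4 + 1.5 = 17.5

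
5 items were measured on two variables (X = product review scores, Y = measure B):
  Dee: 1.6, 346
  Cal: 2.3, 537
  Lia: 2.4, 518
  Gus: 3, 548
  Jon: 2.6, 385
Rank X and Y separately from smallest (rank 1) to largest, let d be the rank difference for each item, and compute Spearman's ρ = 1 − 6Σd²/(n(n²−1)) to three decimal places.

0.600

Ranks of variable 1: 1, 2, 3, 5, 4
Ranks of variable 2: 1, 4, 3, 5, 2
d = r₁ − r₂: 0, -2, 0, 0, 2
d²: 0, 4, 0, 0, 4; Σd² = 8
ρ = 1 − 6·8/(5·24) = 1 − 48/120 = 0.600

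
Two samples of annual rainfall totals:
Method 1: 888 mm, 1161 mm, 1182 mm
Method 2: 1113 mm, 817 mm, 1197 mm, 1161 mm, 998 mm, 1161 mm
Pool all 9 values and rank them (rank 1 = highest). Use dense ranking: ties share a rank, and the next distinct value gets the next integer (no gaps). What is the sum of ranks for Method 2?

23

Sorted (descending): 1197, 1182, 1161, 1161, 1161, 1113, 998, 888, 817
The 3 values of 1161 share dense rank 3.
Remaining distinct values take the next consecutive integers.
Method 2 values → pooled ranks: 1113→4, 817→7, 1197→1, 1161→3, 998→5, 1161→3
Rank sum = 4 + 7 + 1 + 3 + 5 + 3 = 23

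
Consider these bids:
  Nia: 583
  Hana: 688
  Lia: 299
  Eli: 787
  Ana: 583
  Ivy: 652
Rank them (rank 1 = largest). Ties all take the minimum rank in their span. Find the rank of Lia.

6

Sorted (descending): 787, 688, 652, 583, 583, 299
The 2 values of 583 occupy positions 4–5 → each gets rank 4.
Lia has value 299 → rank 6.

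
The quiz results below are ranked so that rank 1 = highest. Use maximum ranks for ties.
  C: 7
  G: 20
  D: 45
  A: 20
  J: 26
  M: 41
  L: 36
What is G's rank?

Sorted (descending): 45, 41, 36, 26, 20, 20, 7
The 2 values of 20 occupy positions 5–6 → each gets rank 6.
G has value 20 → rank 6.

6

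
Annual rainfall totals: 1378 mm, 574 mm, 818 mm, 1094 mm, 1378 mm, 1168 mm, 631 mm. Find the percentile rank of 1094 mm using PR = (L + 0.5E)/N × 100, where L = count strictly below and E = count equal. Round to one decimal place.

50.0

N = 7.
Strictly below 1094: 3. Equal to 1094: 1.
PR = (3 + 0.5·1)/7 × 100 = 50.0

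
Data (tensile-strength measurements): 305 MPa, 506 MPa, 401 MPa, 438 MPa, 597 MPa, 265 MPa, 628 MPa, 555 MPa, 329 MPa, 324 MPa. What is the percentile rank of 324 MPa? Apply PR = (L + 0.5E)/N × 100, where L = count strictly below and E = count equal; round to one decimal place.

N = 10.
Strictly below 324: 2. Equal to 324: 1.
PR = (2 + 0.5·1)/10 × 100 = 25.0

25.0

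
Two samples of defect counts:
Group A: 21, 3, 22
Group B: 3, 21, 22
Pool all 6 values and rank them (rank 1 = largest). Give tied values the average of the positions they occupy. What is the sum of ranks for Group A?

10.5

Sorted (descending): 22, 22, 21, 21, 3, 3
The 2 values of 22 occupy positions 1–2 → average rank (1+2)/2 = 1.5.
The 2 values of 21 occupy positions 3–4 → average rank (3+4)/2 = 3.5.
The 2 values of 3 occupy positions 5–6 → average rank (5+6)/2 = 5.5.
Group A values → pooled ranks: 21→3.5, 3→5.5, 22→1.5
Rank sum = 3.5 + 5.5 + 1.5 = 10.5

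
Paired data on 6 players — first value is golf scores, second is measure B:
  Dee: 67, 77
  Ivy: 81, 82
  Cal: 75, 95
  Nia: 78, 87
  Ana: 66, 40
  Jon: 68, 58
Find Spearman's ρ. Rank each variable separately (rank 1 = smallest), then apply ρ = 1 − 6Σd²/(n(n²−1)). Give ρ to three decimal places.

Ranks of variable 1: 2, 6, 4, 5, 1, 3
Ranks of variable 2: 3, 4, 6, 5, 1, 2
d = r₁ − r₂: -1, 2, -2, 0, 0, 1
d²: 1, 4, 4, 0, 0, 1; Σd² = 10
ρ = 1 − 6·10/(6·35) = 1 − 60/210 = 0.714

0.714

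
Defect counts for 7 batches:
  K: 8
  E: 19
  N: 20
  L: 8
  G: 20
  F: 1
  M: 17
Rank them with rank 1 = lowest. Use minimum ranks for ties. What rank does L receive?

Sorted (ascending): 1, 8, 8, 17, 19, 20, 20
The 2 values of 8 occupy positions 2–3 → each gets rank 2.
The 2 values of 20 occupy positions 6–7 → each gets rank 6.
L has value 8 → rank 2.

2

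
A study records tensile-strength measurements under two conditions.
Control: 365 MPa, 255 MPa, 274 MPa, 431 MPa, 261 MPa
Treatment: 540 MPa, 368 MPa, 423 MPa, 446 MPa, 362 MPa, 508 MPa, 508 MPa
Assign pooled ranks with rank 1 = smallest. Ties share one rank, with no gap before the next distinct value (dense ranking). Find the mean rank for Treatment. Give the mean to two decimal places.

Sorted (ascending): 255, 261, 274, 362, 365, 368, 423, 431, 446, 508, 508, 540
The 2 values of 508 share dense rank 10.
Remaining distinct values take the next consecutive integers.
Treatment values → pooled ranks: 540→11, 368→6, 423→7, 446→9, 362→4, 508→10, 508→10
Mean rank = (11 + 6 + 7 + 9 + 4 + 10 + 10) / 7 = 8.14

8.14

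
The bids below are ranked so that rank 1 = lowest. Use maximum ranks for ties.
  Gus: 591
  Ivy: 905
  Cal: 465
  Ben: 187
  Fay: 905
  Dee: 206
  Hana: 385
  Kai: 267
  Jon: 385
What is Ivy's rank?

9

Sorted (ascending): 187, 206, 267, 385, 385, 465, 591, 905, 905
The 2 values of 385 occupy positions 4–5 → each gets rank 5.
The 2 values of 905 occupy positions 8–9 → each gets rank 9.
Ivy has value 905 → rank 9.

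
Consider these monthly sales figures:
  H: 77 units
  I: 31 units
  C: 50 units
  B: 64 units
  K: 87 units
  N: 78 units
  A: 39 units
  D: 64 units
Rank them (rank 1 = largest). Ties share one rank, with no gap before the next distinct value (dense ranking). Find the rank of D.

Sorted (descending): 87, 78, 77, 64, 64, 50, 39, 31
The 2 values of 64 share dense rank 4.
Remaining distinct values take the next consecutive integers.
D has value 64 units → rank 4.

4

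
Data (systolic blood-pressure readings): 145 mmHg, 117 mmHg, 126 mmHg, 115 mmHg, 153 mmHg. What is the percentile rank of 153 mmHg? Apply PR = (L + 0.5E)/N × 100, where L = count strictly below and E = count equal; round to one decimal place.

N = 5.
Strictly below 153: 4. Equal to 153: 1.
PR = (4 + 0.5·1)/5 × 100 = 90.0

90.0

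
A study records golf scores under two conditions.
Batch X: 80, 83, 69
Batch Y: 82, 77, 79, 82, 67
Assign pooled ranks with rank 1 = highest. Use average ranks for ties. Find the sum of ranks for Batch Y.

24

Sorted (descending): 83, 82, 82, 80, 79, 77, 69, 67
The 2 values of 82 occupy positions 2–3 → average rank (2+3)/2 = 2.5.
Batch Y values → pooled ranks: 82→2.5, 77→6, 79→5, 82→2.5, 67→8
Rank sum = 2.5 + 6 + 5 + 2.5 + 8 = 24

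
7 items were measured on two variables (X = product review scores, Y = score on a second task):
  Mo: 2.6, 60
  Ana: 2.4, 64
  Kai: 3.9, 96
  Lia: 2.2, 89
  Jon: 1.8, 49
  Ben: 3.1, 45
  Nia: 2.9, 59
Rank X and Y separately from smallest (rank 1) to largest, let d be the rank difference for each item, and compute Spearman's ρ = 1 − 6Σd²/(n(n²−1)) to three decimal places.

0.107

Ranks of variable 1: 4, 3, 7, 2, 1, 6, 5
Ranks of variable 2: 4, 5, 7, 6, 2, 1, 3
d = r₁ − r₂: 0, -2, 0, -4, -1, 5, 2
d²: 0, 4, 0, 16, 1, 25, 4; Σd² = 50
ρ = 1 − 6·50/(7·48) = 1 − 300/336 = 0.107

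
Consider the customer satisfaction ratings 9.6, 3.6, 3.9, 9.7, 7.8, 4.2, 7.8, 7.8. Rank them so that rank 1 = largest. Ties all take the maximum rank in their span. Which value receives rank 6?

4.2

Sorted (descending): 9.7, 9.6, 7.8, 7.8, 7.8, 4.2, 3.9, 3.6
The 3 values of 7.8 occupy positions 3–5 → each gets rank 5.
Rank 6 → value 4.2.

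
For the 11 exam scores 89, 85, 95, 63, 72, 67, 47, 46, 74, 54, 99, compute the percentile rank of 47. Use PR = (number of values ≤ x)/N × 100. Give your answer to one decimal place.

18.2

N = 11.
Strictly below 47: 1. Equal to 47: 1.
PR = 2/11 × 100 = 18.2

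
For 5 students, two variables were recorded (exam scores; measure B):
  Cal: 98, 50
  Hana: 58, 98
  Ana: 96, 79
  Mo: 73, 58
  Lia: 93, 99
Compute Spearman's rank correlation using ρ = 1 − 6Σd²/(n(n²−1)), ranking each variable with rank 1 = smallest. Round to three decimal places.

-0.500

Ranks of variable 1: 5, 1, 4, 2, 3
Ranks of variable 2: 1, 4, 3, 2, 5
d = r₁ − r₂: 4, -3, 1, 0, -2
d²: 16, 9, 1, 0, 4; Σd² = 30
ρ = 1 − 6·30/(5·24) = 1 − 180/120 = -0.500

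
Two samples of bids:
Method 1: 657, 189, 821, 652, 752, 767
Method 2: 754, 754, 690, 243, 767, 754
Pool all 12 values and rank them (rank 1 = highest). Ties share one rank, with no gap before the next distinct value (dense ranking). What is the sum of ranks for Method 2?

24

Sorted (descending): 821, 767, 767, 754, 754, 754, 752, 690, 657, 652, 243, 189
The 2 values of 767 share dense rank 2.
The 3 values of 754 share dense rank 3.
Remaining distinct values take the next consecutive integers.
Method 2 values → pooled ranks: 754→3, 754→3, 690→5, 243→8, 767→2, 754→3
Rank sum = 3 + 3 + 5 + 8 + 2 + 3 = 24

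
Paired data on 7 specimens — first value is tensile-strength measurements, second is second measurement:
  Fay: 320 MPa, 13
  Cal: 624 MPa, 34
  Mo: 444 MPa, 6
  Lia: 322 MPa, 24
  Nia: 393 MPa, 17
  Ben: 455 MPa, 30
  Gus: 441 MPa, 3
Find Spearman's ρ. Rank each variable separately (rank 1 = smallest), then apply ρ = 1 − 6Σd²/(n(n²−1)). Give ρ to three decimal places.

Ranks of variable 1: 1, 7, 5, 2, 3, 6, 4
Ranks of variable 2: 3, 7, 2, 5, 4, 6, 1
d = r₁ − r₂: -2, 0, 3, -3, -1, 0, 3
d²: 4, 0, 9, 9, 1, 0, 9; Σd² = 32
ρ = 1 − 6·32/(7·48) = 1 − 192/336 = 0.429

0.429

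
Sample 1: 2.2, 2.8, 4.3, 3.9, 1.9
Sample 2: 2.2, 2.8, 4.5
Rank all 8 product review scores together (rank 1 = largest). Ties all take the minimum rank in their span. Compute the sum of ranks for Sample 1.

23

Sorted (descending): 4.5, 4.3, 3.9, 2.8, 2.8, 2.2, 2.2, 1.9
The 2 values of 2.8 occupy positions 4–5 → each gets rank 4.
The 2 values of 2.2 occupy positions 6–7 → each gets rank 6.
Sample 1 values → pooled ranks: 2.2→6, 2.8→4, 4.3→2, 3.9→3, 1.9→8
Rank sum = 6 + 4 + 2 + 3 + 8 = 23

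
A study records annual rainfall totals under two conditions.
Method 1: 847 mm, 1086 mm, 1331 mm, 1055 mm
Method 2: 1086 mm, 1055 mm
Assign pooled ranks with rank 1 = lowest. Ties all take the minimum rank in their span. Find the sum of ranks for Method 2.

Sorted (ascending): 847, 1055, 1055, 1086, 1086, 1331
The 2 values of 1055 occupy positions 2–3 → each gets rank 2.
The 2 values of 1086 occupy positions 4–5 → each gets rank 4.
Method 2 values → pooled ranks: 1086→4, 1055→2
Rank sum = 4 + 2 = 6

6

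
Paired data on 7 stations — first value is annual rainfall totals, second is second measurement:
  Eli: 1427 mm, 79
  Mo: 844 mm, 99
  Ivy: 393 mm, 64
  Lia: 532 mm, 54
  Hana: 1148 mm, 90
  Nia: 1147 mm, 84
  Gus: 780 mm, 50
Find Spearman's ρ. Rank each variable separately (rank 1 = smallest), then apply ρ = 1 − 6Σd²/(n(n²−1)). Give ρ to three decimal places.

0.536

Ranks of variable 1: 7, 4, 1, 2, 6, 5, 3
Ranks of variable 2: 4, 7, 3, 2, 6, 5, 1
d = r₁ − r₂: 3, -3, -2, 0, 0, 0, 2
d²: 9, 9, 4, 0, 0, 0, 4; Σd² = 26
ρ = 1 − 6·26/(7·48) = 1 − 156/336 = 0.536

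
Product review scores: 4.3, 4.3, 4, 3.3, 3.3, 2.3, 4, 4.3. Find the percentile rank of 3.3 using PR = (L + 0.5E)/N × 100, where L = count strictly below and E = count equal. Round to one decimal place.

25.0

N = 8.
Strictly below 3.3: 1. Equal to 3.3: 2.
PR = (1 + 0.5·2)/8 × 100 = 25.0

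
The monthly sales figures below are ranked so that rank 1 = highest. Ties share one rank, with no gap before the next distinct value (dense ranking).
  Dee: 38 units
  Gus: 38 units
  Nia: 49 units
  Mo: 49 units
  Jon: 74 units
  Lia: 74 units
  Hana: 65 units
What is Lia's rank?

Sorted (descending): 74, 74, 65, 49, 49, 38, 38
The 2 values of 74 share dense rank 1.
The 2 values of 49 share dense rank 3.
The 2 values of 38 share dense rank 4.
Remaining distinct values take the next consecutive integers.
Lia has value 74 units → rank 1.

1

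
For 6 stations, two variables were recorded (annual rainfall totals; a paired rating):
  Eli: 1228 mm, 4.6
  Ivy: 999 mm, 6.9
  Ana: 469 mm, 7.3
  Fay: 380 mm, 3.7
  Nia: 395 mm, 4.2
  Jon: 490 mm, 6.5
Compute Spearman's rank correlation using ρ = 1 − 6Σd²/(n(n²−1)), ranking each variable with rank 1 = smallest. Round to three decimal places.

0.486

Ranks of variable 1: 6, 5, 3, 1, 2, 4
Ranks of variable 2: 3, 5, 6, 1, 2, 4
d = r₁ − r₂: 3, 0, -3, 0, 0, 0
d²: 9, 0, 9, 0, 0, 0; Σd² = 18
ρ = 1 − 6·18/(6·35) = 1 − 108/210 = 0.486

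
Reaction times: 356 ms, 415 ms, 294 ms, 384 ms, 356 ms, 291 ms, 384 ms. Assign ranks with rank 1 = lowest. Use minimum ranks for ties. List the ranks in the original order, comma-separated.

3, 7, 2, 5, 3, 1, 5

Sorted (ascending): 291, 294, 356, 356, 384, 384, 415
The 2 values of 356 occupy positions 3–4 → each gets rank 3.
The 2 values of 384 occupy positions 5–6 → each gets rank 5.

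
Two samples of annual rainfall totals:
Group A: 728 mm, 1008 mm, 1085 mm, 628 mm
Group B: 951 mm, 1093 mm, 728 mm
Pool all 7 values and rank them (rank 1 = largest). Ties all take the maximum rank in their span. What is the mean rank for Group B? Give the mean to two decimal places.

Sorted (descending): 1093, 1085, 1008, 951, 728, 728, 628
The 2 values of 728 occupy positions 5–6 → each gets rank 6.
Group B values → pooled ranks: 951→4, 1093→1, 728→6
Mean rank = (4 + 1 + 6) / 3 = 3.67

3.67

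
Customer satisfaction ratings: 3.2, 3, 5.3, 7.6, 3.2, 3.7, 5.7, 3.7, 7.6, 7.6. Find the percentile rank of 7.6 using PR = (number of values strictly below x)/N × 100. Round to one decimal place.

70.0

N = 10.
Strictly below 7.6: 7. Equal to 7.6: 3.
PR = 7/10 × 100 = 70.0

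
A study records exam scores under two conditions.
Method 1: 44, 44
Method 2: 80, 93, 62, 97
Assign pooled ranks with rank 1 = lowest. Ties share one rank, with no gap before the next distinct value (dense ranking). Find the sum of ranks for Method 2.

Sorted (ascending): 44, 44, 62, 80, 93, 97
The 2 values of 44 share dense rank 1.
Remaining distinct values take the next consecutive integers.
Method 2 values → pooled ranks: 80→3, 93→4, 62→2, 97→5
Rank sum = 3 + 4 + 2 + 5 = 14

14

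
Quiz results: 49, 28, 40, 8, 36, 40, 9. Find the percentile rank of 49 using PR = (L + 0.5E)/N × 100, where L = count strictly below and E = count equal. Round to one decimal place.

92.9

N = 7.
Strictly below 49: 6. Equal to 49: 1.
PR = (6 + 0.5·1)/7 × 100 = 92.9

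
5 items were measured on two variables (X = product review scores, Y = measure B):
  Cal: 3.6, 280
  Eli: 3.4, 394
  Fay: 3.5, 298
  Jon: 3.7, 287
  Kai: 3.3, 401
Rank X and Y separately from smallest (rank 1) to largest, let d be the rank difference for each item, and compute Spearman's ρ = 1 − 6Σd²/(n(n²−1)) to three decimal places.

Ranks of variable 1: 4, 2, 3, 5, 1
Ranks of variable 2: 1, 4, 3, 2, 5
d = r₁ − r₂: 3, -2, 0, 3, -4
d²: 9, 4, 0, 9, 16; Σd² = 38
ρ = 1 − 6·38/(5·24) = 1 − 228/120 = -0.900

-0.900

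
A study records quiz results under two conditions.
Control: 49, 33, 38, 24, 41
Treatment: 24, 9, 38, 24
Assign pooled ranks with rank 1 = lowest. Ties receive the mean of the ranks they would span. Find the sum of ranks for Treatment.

Sorted (ascending): 9, 24, 24, 24, 33, 38, 38, 41, 49
The 3 values of 24 occupy positions 2–4 → average rank 3.
The 2 values of 38 occupy positions 6–7 → average rank (6+7)/2 = 6.5.
Treatment values → pooled ranks: 24→3, 9→1, 38→6.5, 24→3
Rank sum = 3 + 1 + 6.5 + 3 = 13.5

13.5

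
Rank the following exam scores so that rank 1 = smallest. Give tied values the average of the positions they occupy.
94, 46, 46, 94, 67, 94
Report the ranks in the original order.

Sorted (ascending): 46, 46, 67, 94, 94, 94
The 2 values of 46 occupy positions 1–2 → average rank (1+2)/2 = 1.5.
The 3 values of 94 occupy positions 4–6 → average rank 5.

5, 1.5, 1.5, 5, 3, 5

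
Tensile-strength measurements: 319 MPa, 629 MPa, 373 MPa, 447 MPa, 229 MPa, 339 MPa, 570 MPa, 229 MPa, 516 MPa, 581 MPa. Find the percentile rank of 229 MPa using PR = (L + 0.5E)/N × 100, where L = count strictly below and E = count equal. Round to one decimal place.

N = 10.
Strictly below 229: 0. Equal to 229: 2.
PR = (0 + 0.5·2)/10 × 100 = 10.0

10.0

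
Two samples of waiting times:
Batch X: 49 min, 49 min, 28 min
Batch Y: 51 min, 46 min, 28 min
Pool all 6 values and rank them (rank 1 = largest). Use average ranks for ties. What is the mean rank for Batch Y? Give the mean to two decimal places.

3.50

Sorted (descending): 51, 49, 49, 46, 28, 28
The 2 values of 49 occupy positions 2–3 → average rank (2+3)/2 = 2.5.
The 2 values of 28 occupy positions 5–6 → average rank (5+6)/2 = 5.5.
Batch Y values → pooled ranks: 51→1, 46→4, 28→5.5
Mean rank = (1 + 4 + 5.5) / 3 = 3.50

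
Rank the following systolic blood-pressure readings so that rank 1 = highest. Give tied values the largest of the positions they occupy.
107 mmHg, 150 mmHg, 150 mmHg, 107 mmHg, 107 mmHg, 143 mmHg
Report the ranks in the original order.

6, 2, 2, 6, 6, 3

Sorted (descending): 150, 150, 143, 107, 107, 107
The 2 values of 150 occupy positions 1–2 → each gets rank 2.
The 3 values of 107 occupy positions 4–6 → each gets rank 6.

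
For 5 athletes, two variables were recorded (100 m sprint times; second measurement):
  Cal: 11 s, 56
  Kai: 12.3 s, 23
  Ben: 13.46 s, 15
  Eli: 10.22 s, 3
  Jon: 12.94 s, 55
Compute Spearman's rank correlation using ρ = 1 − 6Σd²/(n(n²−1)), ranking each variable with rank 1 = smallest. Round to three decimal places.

Ranks of variable 1: 2, 3, 5, 1, 4
Ranks of variable 2: 5, 3, 2, 1, 4
d = r₁ − r₂: -3, 0, 3, 0, 0
d²: 9, 0, 9, 0, 0; Σd² = 18
ρ = 1 − 6·18/(5·24) = 1 − 108/120 = 0.100

0.100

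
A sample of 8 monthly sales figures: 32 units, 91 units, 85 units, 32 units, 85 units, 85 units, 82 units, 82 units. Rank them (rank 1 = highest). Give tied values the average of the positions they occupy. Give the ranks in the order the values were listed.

7.5, 1, 3, 7.5, 3, 3, 5.5, 5.5

Sorted (descending): 91, 85, 85, 85, 82, 82, 32, 32
The 3 values of 85 occupy positions 2–4 → average rank 3.
The 2 values of 82 occupy positions 5–6 → average rank (5+6)/2 = 5.5.
The 2 values of 32 occupy positions 7–8 → average rank (7+8)/2 = 7.5.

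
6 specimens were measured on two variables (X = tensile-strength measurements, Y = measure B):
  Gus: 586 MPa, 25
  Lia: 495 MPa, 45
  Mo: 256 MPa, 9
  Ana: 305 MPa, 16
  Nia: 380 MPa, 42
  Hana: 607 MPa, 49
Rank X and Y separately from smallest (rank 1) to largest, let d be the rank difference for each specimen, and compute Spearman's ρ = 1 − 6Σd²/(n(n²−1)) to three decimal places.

Ranks of variable 1: 5, 4, 1, 2, 3, 6
Ranks of variable 2: 3, 5, 1, 2, 4, 6
d = r₁ − r₂: 2, -1, 0, 0, -1, 0
d²: 4, 1, 0, 0, 1, 0; Σd² = 6
ρ = 1 − 6·6/(6·35) = 1 − 36/210 = 0.829

0.829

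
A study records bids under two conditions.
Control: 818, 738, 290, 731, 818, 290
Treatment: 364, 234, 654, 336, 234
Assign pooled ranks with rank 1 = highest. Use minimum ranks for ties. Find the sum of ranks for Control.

Sorted (descending): 818, 818, 738, 731, 654, 364, 336, 290, 290, 234, 234
The 2 values of 818 occupy positions 1–2 → each gets rank 1.
The 2 values of 290 occupy positions 8–9 → each gets rank 8.
The 2 values of 234 occupy positions 10–11 → each gets rank 10.
Control values → pooled ranks: 818→1, 738→3, 290→8, 731→4, 818→1, 290→8
Rank sum = 1 + 3 + 8 + 4 + 1 + 8 = 25

25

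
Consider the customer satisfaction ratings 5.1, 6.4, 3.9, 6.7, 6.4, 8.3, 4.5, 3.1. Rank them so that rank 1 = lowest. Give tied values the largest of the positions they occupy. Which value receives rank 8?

Sorted (ascending): 3.1, 3.9, 4.5, 5.1, 6.4, 6.4, 6.7, 8.3
The 2 values of 6.4 occupy positions 5–6 → each gets rank 6.
Rank 8 → value 8.3.

8.3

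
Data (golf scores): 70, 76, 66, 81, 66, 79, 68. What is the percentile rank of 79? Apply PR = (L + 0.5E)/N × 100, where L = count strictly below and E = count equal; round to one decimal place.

N = 7.
Strictly below 79: 5. Equal to 79: 1.
PR = (5 + 0.5·1)/7 × 100 = 78.6

78.6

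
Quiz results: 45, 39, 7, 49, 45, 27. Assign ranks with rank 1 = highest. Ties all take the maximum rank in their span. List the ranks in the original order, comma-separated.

3, 4, 6, 1, 3, 5

Sorted (descending): 49, 45, 45, 39, 27, 7
The 2 values of 45 occupy positions 2–3 → each gets rank 3.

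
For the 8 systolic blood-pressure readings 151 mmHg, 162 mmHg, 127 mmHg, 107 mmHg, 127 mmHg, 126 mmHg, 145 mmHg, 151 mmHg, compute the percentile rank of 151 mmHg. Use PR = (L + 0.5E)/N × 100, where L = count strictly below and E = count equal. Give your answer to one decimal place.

75.0

N = 8.
Strictly below 151: 5. Equal to 151: 2.
PR = (5 + 0.5·2)/8 × 100 = 75.0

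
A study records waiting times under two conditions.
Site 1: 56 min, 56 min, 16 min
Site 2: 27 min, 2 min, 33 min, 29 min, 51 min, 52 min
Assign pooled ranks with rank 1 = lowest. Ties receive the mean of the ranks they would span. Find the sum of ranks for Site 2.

Sorted (ascending): 2, 16, 27, 29, 33, 51, 52, 56, 56
The 2 values of 56 occupy positions 8–9 → average rank (8+9)/2 = 8.5.
Site 2 values → pooled ranks: 27→3, 2→1, 33→5, 29→4, 51→6, 52→7
Rank sum = 3 + 1 + 5 + 4 + 6 + 7 = 26

26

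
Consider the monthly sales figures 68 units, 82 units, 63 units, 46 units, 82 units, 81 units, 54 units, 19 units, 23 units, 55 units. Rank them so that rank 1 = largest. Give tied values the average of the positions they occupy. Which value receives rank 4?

Sorted (descending): 82, 82, 81, 68, 63, 55, 54, 46, 23, 19
The 2 values of 82 occupy positions 1–2 → average rank (1+2)/2 = 1.5.
Rank 4 → value 68.

68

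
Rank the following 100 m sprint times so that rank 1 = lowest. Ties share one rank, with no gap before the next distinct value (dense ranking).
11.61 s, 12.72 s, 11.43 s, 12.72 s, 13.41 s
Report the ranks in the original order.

2, 3, 1, 3, 4

Sorted (ascending): 11.43, 11.61, 12.72, 12.72, 13.41
The 2 values of 12.72 share dense rank 3.
Remaining distinct values take the next consecutive integers.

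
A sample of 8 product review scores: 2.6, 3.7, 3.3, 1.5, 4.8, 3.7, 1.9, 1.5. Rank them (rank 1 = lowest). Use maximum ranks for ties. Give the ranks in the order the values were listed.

4, 7, 5, 2, 8, 7, 3, 2

Sorted (ascending): 1.5, 1.5, 1.9, 2.6, 3.3, 3.7, 3.7, 4.8
The 2 values of 1.5 occupy positions 1–2 → each gets rank 2.
The 2 values of 3.7 occupy positions 6–7 → each gets rank 7.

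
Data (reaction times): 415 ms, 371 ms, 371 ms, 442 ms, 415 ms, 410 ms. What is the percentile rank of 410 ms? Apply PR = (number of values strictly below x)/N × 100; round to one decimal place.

N = 6.
Strictly below 410: 2. Equal to 410: 1.
PR = 2/6 × 100 = 33.3

33.3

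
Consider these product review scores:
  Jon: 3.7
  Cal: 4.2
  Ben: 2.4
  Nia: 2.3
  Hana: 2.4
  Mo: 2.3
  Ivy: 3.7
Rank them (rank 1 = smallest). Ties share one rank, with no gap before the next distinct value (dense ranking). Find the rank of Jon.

3

Sorted (ascending): 2.3, 2.3, 2.4, 2.4, 3.7, 3.7, 4.2
The 2 values of 2.3 share dense rank 1.
The 2 values of 2.4 share dense rank 2.
The 2 values of 3.7 share dense rank 3.
Remaining distinct values take the next consecutive integers.
Jon has value 3.7 → rank 3.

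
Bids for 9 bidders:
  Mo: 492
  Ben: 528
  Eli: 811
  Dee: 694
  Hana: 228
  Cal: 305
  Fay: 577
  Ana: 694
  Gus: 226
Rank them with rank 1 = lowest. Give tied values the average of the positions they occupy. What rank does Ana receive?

7.5

Sorted (ascending): 226, 228, 305, 492, 528, 577, 694, 694, 811
The 2 values of 694 occupy positions 7–8 → average rank (7+8)/2 = 7.5.
Ana has value 694 → rank 7.5.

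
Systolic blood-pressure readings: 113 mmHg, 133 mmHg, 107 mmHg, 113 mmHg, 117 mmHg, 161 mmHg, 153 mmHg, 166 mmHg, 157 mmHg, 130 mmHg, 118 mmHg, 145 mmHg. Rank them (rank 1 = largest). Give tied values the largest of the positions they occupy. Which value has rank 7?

130

Sorted (descending): 166, 161, 157, 153, 145, 133, 130, 118, 117, 113, 113, 107
The 2 values of 113 occupy positions 10–11 → each gets rank 11.
Rank 7 → value 130.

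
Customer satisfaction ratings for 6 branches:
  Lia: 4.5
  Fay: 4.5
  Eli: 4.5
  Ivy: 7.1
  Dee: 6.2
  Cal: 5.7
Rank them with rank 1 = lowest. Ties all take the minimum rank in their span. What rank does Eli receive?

Sorted (ascending): 4.5, 4.5, 4.5, 5.7, 6.2, 7.1
The 3 values of 4.5 occupy positions 1–3 → each gets rank 1.
Eli has value 4.5 → rank 1.

1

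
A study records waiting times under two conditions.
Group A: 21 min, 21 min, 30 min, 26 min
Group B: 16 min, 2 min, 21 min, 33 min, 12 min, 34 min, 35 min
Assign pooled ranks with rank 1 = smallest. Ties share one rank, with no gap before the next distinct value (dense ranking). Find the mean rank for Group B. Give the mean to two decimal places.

4.86

Sorted (ascending): 2, 12, 16, 21, 21, 21, 26, 30, 33, 34, 35
The 3 values of 21 share dense rank 4.
Remaining distinct values take the next consecutive integers.
Group B values → pooled ranks: 16→3, 2→1, 21→4, 33→7, 12→2, 34→8, 35→9
Mean rank = (3 + 1 + 4 + 7 + 2 + 8 + 9) / 7 = 4.86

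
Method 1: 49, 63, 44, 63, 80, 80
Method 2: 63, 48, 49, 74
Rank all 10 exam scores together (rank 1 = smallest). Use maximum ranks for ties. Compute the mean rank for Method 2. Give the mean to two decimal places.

Sorted (ascending): 44, 48, 49, 49, 63, 63, 63, 74, 80, 80
The 2 values of 49 occupy positions 3–4 → each gets rank 4.
The 3 values of 63 occupy positions 5–7 → each gets rank 7.
The 2 values of 80 occupy positions 9–10 → each gets rank 10.
Method 2 values → pooled ranks: 63→7, 48→2, 49→4, 74→8
Mean rank = (7 + 2 + 4 + 8) / 4 = 5.25

5.25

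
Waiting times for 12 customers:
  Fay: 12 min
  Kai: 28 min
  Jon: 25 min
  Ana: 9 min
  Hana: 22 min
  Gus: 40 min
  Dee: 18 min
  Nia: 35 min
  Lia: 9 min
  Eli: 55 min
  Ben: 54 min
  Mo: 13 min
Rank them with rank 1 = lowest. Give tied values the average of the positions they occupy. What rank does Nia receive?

Sorted (ascending): 9, 9, 12, 13, 18, 22, 25, 28, 35, 40, 54, 55
The 2 values of 9 occupy positions 1–2 → average rank (1+2)/2 = 1.5.
Nia has value 35 min → rank 9.

9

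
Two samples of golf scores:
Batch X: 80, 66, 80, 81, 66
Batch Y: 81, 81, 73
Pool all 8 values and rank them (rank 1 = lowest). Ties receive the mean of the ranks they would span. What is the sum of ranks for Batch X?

19

Sorted (ascending): 66, 66, 73, 80, 80, 81, 81, 81
The 2 values of 66 occupy positions 1–2 → average rank (1+2)/2 = 1.5.
The 2 values of 80 occupy positions 4–5 → average rank (4+5)/2 = 4.5.
The 3 values of 81 occupy positions 6–8 → average rank 7.
Batch X values → pooled ranks: 80→4.5, 66→1.5, 80→4.5, 81→7, 66→1.5
Rank sum = 4.5 + 1.5 + 4.5 + 7 + 1.5 = 19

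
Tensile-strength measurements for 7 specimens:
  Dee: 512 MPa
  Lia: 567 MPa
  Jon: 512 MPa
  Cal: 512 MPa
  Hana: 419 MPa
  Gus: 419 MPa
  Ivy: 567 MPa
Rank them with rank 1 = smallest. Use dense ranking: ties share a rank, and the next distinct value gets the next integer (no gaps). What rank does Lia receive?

3

Sorted (ascending): 419, 419, 512, 512, 512, 567, 567
The 2 values of 419 share dense rank 1.
The 3 values of 512 share dense rank 2.
The 2 values of 567 share dense rank 3.
Lia has value 567 MPa → rank 3.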